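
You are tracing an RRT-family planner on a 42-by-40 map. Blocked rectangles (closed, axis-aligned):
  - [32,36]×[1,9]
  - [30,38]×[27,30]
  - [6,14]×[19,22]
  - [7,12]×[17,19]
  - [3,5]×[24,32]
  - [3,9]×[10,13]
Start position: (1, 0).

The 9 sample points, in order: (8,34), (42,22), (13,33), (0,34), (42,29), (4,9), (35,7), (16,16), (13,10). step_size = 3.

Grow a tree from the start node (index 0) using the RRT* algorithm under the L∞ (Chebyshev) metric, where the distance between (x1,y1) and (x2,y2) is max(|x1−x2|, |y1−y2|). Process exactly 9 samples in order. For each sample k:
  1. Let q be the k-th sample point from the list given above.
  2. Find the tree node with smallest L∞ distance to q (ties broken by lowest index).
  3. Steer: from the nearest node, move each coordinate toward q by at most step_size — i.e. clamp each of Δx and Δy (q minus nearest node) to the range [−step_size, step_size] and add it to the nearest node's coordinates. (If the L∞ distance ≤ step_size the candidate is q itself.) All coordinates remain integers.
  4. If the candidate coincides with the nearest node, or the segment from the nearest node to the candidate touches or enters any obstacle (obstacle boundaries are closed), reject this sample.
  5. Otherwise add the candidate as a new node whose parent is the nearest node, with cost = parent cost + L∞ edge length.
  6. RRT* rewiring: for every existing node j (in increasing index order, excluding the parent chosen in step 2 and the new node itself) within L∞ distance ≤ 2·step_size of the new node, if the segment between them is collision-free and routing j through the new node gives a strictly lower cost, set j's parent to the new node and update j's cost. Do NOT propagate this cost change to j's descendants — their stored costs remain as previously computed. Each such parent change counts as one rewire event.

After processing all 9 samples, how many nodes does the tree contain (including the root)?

Node count: 9

1. q=(8,34) nearest=0 d=34 new=(4,3) → add node 1 parent=0 cost=3
2. q=(42,22) nearest=1 d=38 new=(7,6) → add node 2 parent=1 cost=6
3. q=(13,33) nearest=2 d=27 new=(10,9) → add node 3 parent=2 cost=9
4. q=(0,34) nearest=3 d=25 new=(7,12) → blocked by [3,9]×[10,13], reject
5. q=(42,29) nearest=3 d=32 new=(13,12) → add node 4 parent=3 cost=12
6. q=(4,9) nearest=2 d=3 new=(4,9) → add node 5 parent=2 cost=9
7. q=(35,7) nearest=4 d=22 new=(16,9) → add node 6 parent=4 cost=15
8. q=(16,16) nearest=4 d=4 new=(16,15) → add node 7 parent=4 cost=15
9. q=(13,10) nearest=4 d=2 new=(13,10) → add node 8 parent=4 cost=14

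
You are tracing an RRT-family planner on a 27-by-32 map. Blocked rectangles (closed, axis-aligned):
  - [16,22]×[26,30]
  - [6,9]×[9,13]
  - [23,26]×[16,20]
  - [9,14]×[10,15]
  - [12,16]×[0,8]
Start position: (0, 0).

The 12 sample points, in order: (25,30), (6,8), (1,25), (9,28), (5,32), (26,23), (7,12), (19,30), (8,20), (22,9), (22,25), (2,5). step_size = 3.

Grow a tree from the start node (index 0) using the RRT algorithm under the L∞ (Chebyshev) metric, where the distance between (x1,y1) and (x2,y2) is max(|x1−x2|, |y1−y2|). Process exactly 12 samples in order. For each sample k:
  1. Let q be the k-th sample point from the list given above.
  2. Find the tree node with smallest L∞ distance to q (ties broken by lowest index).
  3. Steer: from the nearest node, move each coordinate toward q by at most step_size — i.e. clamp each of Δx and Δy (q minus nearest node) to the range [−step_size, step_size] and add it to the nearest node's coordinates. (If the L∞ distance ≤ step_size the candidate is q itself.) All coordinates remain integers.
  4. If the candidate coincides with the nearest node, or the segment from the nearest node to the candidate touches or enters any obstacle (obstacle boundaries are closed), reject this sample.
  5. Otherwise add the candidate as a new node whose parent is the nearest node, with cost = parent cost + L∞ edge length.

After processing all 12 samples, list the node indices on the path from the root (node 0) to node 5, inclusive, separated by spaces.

Path: 0 1 5

1. q=(25,30) nearest=0 d=30 new=(3,3) → add node 1 parent=0 cost=3
2. q=(6,8) nearest=1 d=5 new=(6,6) → add node 2 parent=1 cost=6
3. q=(1,25) nearest=2 d=19 new=(3,9) → add node 3 parent=2 cost=9
4. q=(9,28) nearest=3 d=19 new=(6,12) → blocked by [6,9]×[9,13], reject
5. q=(5,32) nearest=3 d=23 new=(5,12) → add node 4 parent=3 cost=12
6. q=(26,23) nearest=2 d=20 new=(9,9) → blocked by [6,9]×[9,13], reject
7. q=(7,12) nearest=4 d=2 new=(7,12) → blocked by [6,9]×[9,13], reject
8. q=(19,30) nearest=4 d=18 new=(8,15) → blocked by [6,9]×[9,13], reject
9. q=(8,20) nearest=4 d=8 new=(8,15) → blocked by [6,9]×[9,13], reject
10. q=(22,9) nearest=2 d=16 new=(9,9) → blocked by [6,9]×[9,13], reject
11. q=(22,25) nearest=4 d=17 new=(8,15) → blocked by [6,9]×[9,13], reject
12. q=(2,5) nearest=1 d=2 new=(2,5) → add node 5 parent=1 cost=5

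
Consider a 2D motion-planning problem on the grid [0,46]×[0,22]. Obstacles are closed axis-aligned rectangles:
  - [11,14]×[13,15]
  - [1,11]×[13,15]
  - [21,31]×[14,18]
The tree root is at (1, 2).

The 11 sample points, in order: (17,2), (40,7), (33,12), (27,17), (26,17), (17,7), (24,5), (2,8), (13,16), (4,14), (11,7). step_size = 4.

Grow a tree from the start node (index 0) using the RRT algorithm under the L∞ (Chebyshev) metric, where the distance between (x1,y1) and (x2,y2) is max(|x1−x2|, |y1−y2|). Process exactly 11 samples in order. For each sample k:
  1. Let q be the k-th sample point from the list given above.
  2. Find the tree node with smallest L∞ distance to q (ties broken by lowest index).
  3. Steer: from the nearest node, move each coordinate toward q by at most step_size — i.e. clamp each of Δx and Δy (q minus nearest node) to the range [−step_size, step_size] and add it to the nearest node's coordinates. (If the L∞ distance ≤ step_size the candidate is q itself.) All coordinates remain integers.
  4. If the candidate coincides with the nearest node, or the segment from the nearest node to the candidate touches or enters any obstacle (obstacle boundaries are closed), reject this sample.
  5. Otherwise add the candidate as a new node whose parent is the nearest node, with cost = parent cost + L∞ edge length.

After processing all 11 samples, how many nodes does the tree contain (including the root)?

Node count: 11

1. q=(17,2) nearest=0 d=16 new=(5,2) → add node 1 parent=0 cost=4
2. q=(40,7) nearest=1 d=35 new=(9,6) → add node 2 parent=1 cost=8
3. q=(33,12) nearest=2 d=24 new=(13,10) → add node 3 parent=2 cost=12
4. q=(27,17) nearest=3 d=14 new=(17,14) → add node 4 parent=3 cost=16
5. q=(26,17) nearest=4 d=9 new=(21,17) → blocked by [21,31]×[14,18], reject
6. q=(17,7) nearest=3 d=4 new=(17,7) → add node 5 parent=3 cost=16
7. q=(24,5) nearest=5 d=7 new=(21,5) → add node 6 parent=5 cost=20
8. q=(2,8) nearest=0 d=6 new=(2,6) → add node 7 parent=0 cost=4
9. q=(13,16) nearest=4 d=4 new=(13,16) → add node 8 parent=4 cost=20
10. q=(4,14) nearest=2 d=8 new=(5,10) → add node 9 parent=2 cost=12
11. q=(11,7) nearest=2 d=2 new=(11,7) → add node 10 parent=2 cost=10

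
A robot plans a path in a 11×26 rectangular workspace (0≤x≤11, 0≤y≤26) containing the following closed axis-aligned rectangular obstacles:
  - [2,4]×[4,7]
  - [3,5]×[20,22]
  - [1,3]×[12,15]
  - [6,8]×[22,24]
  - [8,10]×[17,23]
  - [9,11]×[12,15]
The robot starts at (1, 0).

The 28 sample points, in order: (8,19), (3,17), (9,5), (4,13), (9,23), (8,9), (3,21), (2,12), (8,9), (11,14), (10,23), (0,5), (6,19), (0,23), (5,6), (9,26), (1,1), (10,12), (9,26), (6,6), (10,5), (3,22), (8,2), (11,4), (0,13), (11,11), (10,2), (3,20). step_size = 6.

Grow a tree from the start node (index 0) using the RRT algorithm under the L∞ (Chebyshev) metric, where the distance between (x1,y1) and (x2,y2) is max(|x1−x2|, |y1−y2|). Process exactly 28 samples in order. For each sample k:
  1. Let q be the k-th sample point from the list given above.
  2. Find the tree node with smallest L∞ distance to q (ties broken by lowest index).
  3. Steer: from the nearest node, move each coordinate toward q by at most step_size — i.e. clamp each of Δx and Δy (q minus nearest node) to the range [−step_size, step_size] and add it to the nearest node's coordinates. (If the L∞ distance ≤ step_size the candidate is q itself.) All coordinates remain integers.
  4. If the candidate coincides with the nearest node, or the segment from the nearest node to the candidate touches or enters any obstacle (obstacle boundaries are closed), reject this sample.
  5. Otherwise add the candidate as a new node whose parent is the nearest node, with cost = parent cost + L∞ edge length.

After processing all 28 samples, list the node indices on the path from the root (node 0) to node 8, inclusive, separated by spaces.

Path: 0 1 3 5 8

1. q=(8,19) nearest=0 d=19 new=(7,6) → add node 1 parent=0 cost=6
2. q=(3,17) nearest=1 d=11 new=(3,12) → blocked by [1,3]×[12,15], reject
3. q=(9,5) nearest=1 d=2 new=(9,5) → add node 2 parent=1 cost=8
4. q=(4,13) nearest=1 d=7 new=(4,12) → add node 3 parent=1 cost=12
5. q=(9,23) nearest=3 d=11 new=(9,18) → blocked by [8,10]×[17,23], reject
6. q=(8,9) nearest=1 d=3 new=(8,9) → add node 4 parent=1 cost=9
7. q=(3,21) nearest=3 d=9 new=(3,18) → add node 5 parent=3 cost=18
8. q=(2,12) nearest=3 d=2 new=(2,12) → blocked by [1,3]×[12,15], reject
9. q=(8,9) nearest=4 d=0 → coincident, reject
10. q=(11,14) nearest=4 d=5 new=(11,14) → blocked by [9,11]×[12,15], reject
11. q=(10,23) nearest=5 d=7 new=(9,23) → blocked by [6,8]×[22,24], reject
12. q=(0,5) nearest=0 d=5 new=(0,5) → add node 6 parent=0 cost=5
13. q=(6,19) nearest=5 d=3 new=(6,19) → add node 7 parent=5 cost=21
14. q=(0,23) nearest=5 d=5 new=(0,23) → add node 8 parent=5 cost=23
15. q=(5,6) nearest=1 d=2 new=(5,6) → add node 9 parent=1 cost=8
16. q=(9,26) nearest=7 d=7 new=(9,25) → blocked by [6,8]×[22,24], reject
17. q=(1,1) nearest=0 d=1 new=(1,1) → add node 10 parent=0 cost=1
18. q=(10,12) nearest=4 d=3 new=(10,12) → blocked by [9,11]×[12,15], reject
19. q=(9,26) nearest=7 d=7 new=(9,25) → blocked by [6,8]×[22,24], reject
20. q=(6,6) nearest=1 d=1 new=(6,6) → add node 11 parent=1 cost=7
21. q=(10,5) nearest=2 d=1 new=(10,5) → add node 12 parent=2 cost=9
22. q=(3,22) nearest=7 d=3 new=(3,22) → blocked by [3,5]×[20,22], reject
23. q=(8,2) nearest=2 d=3 new=(8,2) → add node 13 parent=2 cost=11
24. q=(11,4) nearest=12 d=1 new=(11,4) → add node 14 parent=12 cost=10
25. q=(0,13) nearest=3 d=4 new=(0,13) → blocked by [1,3]×[12,15], reject
26. q=(11,11) nearest=4 d=3 new=(11,11) → add node 15 parent=4 cost=12
27. q=(10,2) nearest=13 d=2 new=(10,2) → add node 16 parent=13 cost=13
28. q=(3,20) nearest=5 d=2 new=(3,20) → blocked by [3,5]×[20,22], reject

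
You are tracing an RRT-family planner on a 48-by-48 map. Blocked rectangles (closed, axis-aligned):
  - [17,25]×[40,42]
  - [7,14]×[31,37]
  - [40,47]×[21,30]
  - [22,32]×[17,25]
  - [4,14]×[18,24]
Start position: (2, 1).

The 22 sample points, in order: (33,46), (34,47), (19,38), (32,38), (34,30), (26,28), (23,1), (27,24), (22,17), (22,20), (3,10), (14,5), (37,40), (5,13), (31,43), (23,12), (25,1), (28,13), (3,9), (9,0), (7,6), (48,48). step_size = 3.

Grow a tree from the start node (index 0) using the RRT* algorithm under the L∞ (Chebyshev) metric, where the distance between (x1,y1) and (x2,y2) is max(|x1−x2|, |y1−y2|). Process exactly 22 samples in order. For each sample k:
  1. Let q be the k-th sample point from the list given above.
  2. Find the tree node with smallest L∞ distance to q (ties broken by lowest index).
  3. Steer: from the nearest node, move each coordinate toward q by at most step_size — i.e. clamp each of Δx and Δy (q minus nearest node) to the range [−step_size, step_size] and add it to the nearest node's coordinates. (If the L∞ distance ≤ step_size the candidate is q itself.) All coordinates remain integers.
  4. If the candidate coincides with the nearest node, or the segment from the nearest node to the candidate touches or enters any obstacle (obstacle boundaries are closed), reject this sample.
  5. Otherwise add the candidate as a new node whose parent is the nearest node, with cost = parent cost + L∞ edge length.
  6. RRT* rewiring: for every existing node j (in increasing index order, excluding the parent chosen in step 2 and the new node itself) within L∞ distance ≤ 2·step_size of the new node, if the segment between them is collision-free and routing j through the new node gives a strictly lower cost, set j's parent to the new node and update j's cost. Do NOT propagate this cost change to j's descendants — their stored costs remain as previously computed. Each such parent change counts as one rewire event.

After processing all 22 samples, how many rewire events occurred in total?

1. q=(33,46) nearest=0 d=45 new=(5,4) → add node 1 parent=0 cost=3
2. q=(34,47) nearest=1 d=43 new=(8,7) → add node 2 parent=1 cost=6
3. q=(19,38) nearest=2 d=31 new=(11,10) → add node 3 parent=2 cost=9
4. q=(32,38) nearest=3 d=28 new=(14,13) → add node 4 parent=3 cost=12
5. q=(34,30) nearest=4 d=20 new=(17,16) → add node 5 parent=4 cost=15
6. q=(26,28) nearest=5 d=12 new=(20,19) → add node 6 parent=5 cost=18
7. q=(23,1) nearest=3 d=12 new=(14,7) → add node 7 parent=3 cost=12
8. q=(27,24) nearest=6 d=7 new=(23,22) → blocked by [22,32]×[17,25], reject
9. q=(22,17) nearest=6 d=2 new=(22,17) → blocked by [22,32]×[17,25], reject
10. q=(22,20) nearest=6 d=2 new=(22,20) → blocked by [22,32]×[17,25], reject
11. q=(3,10) nearest=2 d=5 new=(5,10) → add node 8 parent=2 cost=9
12. q=(14,5) nearest=7 d=2 new=(14,5) → add node 9 parent=7 cost=14
13. q=(37,40) nearest=6 d=21 new=(23,22) → blocked by [22,32]×[17,25], reject
14. q=(5,13) nearest=8 d=3 new=(5,13) → add node 10 parent=8 cost=12
15. q=(31,43) nearest=6 d=24 new=(23,22) → blocked by [22,32]×[17,25], reject
16. q=(23,12) nearest=5 d=6 new=(20,13) → add node 11 parent=5 cost=18
17. q=(25,1) nearest=7 d=11 new=(17,4) → add node 12 parent=7 cost=15
18. q=(28,13) nearest=6 d=8 new=(23,16) → blocked by [22,32]×[17,25], reject
19. q=(3,9) nearest=8 d=2 new=(3,9) → add node 13 parent=8 cost=11
20. q=(9,0) nearest=1 d=4 new=(8,1) → add node 14 parent=1 cost=6; rewire 9→14 (12<14)
21. q=(7,6) nearest=2 d=1 new=(7,6) → add node 15 parent=2 cost=7
22. q=(48,48) nearest=6 d=29 new=(23,22) → blocked by [22,32]×[17,25], reject

Rewire events: 1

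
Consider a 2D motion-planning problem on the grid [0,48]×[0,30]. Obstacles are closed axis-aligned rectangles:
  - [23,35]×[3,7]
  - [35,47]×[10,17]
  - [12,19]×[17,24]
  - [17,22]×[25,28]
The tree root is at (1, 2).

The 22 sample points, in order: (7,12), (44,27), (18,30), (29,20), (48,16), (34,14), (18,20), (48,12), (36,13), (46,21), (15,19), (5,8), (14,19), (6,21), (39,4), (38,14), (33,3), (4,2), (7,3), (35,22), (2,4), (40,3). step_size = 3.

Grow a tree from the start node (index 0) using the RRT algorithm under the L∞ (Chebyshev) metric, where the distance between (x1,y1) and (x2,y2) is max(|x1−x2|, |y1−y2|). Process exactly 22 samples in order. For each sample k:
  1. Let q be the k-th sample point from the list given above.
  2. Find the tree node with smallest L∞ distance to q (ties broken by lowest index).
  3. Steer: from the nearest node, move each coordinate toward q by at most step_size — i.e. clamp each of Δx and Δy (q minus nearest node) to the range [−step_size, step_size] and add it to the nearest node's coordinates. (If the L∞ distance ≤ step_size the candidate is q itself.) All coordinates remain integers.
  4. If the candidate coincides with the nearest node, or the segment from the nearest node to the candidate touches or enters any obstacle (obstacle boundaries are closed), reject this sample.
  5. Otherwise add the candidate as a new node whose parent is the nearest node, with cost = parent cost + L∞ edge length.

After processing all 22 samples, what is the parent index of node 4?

Parent of node 4: 3

1. q=(7,12) nearest=0 d=10 new=(4,5) → add node 1 parent=0 cost=3
2. q=(44,27) nearest=1 d=40 new=(7,8) → add node 2 parent=1 cost=6
3. q=(18,30) nearest=2 d=22 new=(10,11) → add node 3 parent=2 cost=9
4. q=(29,20) nearest=3 d=19 new=(13,14) → add node 4 parent=3 cost=12
5. q=(48,16) nearest=4 d=35 new=(16,16) → add node 5 parent=4 cost=15
6. q=(34,14) nearest=5 d=18 new=(19,14) → add node 6 parent=5 cost=18
7. q=(18,20) nearest=5 d=4 new=(18,19) → blocked by [12,19]×[17,24], reject
8. q=(48,12) nearest=6 d=29 new=(22,12) → add node 7 parent=6 cost=21
9. q=(36,13) nearest=7 d=14 new=(25,13) → add node 8 parent=7 cost=24
10. q=(46,21) nearest=8 d=21 new=(28,16) → add node 9 parent=8 cost=27
11. q=(15,19) nearest=5 d=3 new=(15,19) → blocked by [12,19]×[17,24], reject
12. q=(5,8) nearest=2 d=2 new=(5,8) → add node 10 parent=2 cost=8
13. q=(14,19) nearest=5 d=3 new=(14,19) → blocked by [12,19]×[17,24], reject
14. q=(6,21) nearest=4 d=7 new=(10,17) → add node 11 parent=4 cost=15
15. q=(39,4) nearest=9 d=12 new=(31,13) → add node 12 parent=9 cost=30
16. q=(38,14) nearest=12 d=7 new=(34,14) → add node 13 parent=12 cost=33
17. q=(33,3) nearest=8 d=10 new=(28,10) → add node 14 parent=8 cost=27
18. q=(4,2) nearest=0 d=3 new=(4,2) → add node 15 parent=0 cost=3
19. q=(7,3) nearest=1 d=3 new=(7,3) → add node 16 parent=1 cost=6
20. q=(35,22) nearest=9 d=7 new=(31,19) → add node 17 parent=9 cost=30
21. q=(2,4) nearest=0 d=2 new=(2,4) → add node 18 parent=0 cost=2
22. q=(40,3) nearest=12 d=10 new=(34,10) → add node 19 parent=12 cost=33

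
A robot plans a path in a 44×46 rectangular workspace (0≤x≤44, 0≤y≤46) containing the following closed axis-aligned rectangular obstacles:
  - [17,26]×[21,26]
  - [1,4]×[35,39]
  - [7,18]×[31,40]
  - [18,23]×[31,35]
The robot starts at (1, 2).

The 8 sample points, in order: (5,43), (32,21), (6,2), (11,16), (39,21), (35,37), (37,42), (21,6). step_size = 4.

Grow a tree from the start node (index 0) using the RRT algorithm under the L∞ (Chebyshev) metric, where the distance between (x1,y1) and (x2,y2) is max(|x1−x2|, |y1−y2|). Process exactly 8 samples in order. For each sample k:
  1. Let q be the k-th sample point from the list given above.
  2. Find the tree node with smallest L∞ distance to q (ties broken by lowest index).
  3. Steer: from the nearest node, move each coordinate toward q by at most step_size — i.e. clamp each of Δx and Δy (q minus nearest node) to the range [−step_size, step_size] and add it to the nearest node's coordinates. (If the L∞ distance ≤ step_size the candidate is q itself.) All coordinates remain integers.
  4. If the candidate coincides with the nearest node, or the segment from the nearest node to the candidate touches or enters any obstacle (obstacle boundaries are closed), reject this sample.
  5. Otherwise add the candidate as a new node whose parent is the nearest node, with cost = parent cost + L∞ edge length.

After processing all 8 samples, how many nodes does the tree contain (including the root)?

1. q=(5,43) nearest=0 d=41 new=(5,6) → add node 1 parent=0 cost=4
2. q=(32,21) nearest=1 d=27 new=(9,10) → add node 2 parent=1 cost=8
3. q=(6,2) nearest=1 d=4 new=(6,2) → add node 3 parent=1 cost=8
4. q=(11,16) nearest=2 d=6 new=(11,14) → add node 4 parent=2 cost=12
5. q=(39,21) nearest=4 d=28 new=(15,18) → add node 5 parent=4 cost=16
6. q=(35,37) nearest=5 d=20 new=(19,22) → blocked by [17,26]×[21,26], reject
7. q=(37,42) nearest=5 d=24 new=(19,22) → blocked by [17,26]×[21,26], reject
8. q=(21,6) nearest=4 d=10 new=(15,10) → add node 6 parent=4 cost=16

Node count: 7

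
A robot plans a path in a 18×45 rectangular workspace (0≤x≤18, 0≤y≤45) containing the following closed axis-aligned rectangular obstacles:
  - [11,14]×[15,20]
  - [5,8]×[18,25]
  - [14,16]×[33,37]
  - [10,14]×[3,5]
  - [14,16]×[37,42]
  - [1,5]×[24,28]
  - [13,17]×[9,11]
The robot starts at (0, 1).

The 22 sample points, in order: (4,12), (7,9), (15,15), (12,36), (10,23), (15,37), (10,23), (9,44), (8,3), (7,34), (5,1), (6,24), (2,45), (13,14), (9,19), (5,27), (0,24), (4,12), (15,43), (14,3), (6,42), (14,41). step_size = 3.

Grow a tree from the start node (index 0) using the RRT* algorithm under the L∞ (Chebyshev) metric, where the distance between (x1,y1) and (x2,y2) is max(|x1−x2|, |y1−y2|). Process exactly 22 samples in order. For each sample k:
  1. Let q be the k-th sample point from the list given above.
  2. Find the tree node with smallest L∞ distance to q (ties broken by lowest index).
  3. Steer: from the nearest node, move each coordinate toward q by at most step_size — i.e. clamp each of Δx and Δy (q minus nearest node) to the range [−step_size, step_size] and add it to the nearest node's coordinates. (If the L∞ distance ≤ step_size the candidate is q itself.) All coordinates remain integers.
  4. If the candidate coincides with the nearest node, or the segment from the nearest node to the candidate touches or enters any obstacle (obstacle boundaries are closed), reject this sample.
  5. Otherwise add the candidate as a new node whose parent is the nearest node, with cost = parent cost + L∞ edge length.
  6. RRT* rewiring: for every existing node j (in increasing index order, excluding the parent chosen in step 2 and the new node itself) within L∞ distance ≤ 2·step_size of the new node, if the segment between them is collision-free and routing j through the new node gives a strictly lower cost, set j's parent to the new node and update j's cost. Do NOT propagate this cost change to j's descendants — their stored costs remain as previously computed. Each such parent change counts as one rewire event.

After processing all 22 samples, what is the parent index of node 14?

Parent of node 14: 13

1. q=(4,12) nearest=0 d=11 new=(3,4) → add node 1 parent=0 cost=3
2. q=(7,9) nearest=1 d=5 new=(6,7) → add node 2 parent=1 cost=6
3. q=(15,15) nearest=2 d=9 new=(9,10) → add node 3 parent=2 cost=9
4. q=(12,36) nearest=3 d=26 new=(12,13) → add node 4 parent=3 cost=12
5. q=(10,23) nearest=4 d=10 new=(10,16) → add node 5 parent=4 cost=15
6. q=(15,37) nearest=5 d=21 new=(13,19) → blocked by [11,14]×[15,20], reject
7. q=(10,23) nearest=5 d=7 new=(10,19) → add node 6 parent=5 cost=18
8. q=(9,44) nearest=6 d=25 new=(9,22) → add node 7 parent=6 cost=21
9. q=(8,3) nearest=2 d=4 new=(8,4) → add node 8 parent=2 cost=9
10. q=(7,34) nearest=7 d=12 new=(7,25) → blocked by [5,8]×[18,25], reject
11. q=(5,1) nearest=1 d=3 new=(5,1) → add node 9 parent=1 cost=6
12. q=(6,24) nearest=7 d=3 new=(6,24) → blocked by [5,8]×[18,25], reject
13. q=(2,45) nearest=7 d=23 new=(6,25) → blocked by [5,8]×[18,25], reject
14. q=(13,14) nearest=4 d=1 new=(13,14) → add node 10 parent=4 cost=13
15. q=(9,19) nearest=6 d=1 new=(9,19) → add node 11 parent=6 cost=19
16. q=(5,27) nearest=7 d=5 new=(6,25) → blocked by [5,8]×[18,25], reject
17. q=(0,24) nearest=7 d=9 new=(6,24) → blocked by [5,8]×[18,25], reject
18. q=(4,12) nearest=2 d=5 new=(4,10) → add node 12 parent=2 cost=9
19. q=(15,43) nearest=7 d=21 new=(12,25) → add node 13 parent=7 cost=24
20. q=(14,3) nearest=8 d=6 new=(11,3) → blocked by [10,14]×[3,5], reject
21. q=(6,42) nearest=13 d=17 new=(9,28) → add node 14 parent=13 cost=27
22. q=(14,41) nearest=14 d=13 new=(12,31) → add node 15 parent=14 cost=30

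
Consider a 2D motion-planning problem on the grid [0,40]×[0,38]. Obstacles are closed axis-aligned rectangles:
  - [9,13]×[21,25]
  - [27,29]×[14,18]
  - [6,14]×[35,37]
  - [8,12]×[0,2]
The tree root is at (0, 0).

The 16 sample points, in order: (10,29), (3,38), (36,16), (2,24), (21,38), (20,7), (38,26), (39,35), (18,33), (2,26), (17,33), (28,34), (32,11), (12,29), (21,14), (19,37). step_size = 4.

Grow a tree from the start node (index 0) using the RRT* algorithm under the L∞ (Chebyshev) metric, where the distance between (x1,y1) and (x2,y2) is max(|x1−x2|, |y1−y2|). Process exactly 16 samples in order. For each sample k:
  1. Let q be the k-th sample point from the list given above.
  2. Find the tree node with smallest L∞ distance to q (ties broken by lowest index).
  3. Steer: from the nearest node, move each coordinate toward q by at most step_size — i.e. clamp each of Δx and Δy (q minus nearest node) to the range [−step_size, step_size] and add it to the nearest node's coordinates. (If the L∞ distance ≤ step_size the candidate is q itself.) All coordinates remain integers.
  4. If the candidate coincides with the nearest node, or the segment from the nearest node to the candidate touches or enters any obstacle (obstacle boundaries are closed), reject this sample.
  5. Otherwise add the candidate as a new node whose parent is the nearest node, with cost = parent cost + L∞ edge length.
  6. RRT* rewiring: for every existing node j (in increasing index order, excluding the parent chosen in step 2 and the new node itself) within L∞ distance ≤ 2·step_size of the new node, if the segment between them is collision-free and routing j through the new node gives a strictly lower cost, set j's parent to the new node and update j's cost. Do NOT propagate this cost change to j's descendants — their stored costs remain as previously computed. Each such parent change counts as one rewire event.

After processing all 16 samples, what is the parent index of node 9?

1. q=(10,29) nearest=0 d=29 new=(4,4) → add node 1 parent=0 cost=4
2. q=(3,38) nearest=1 d=34 new=(3,8) → add node 2 parent=1 cost=8
3. q=(36,16) nearest=1 d=32 new=(8,8) → add node 3 parent=1 cost=8
4. q=(2,24) nearest=2 d=16 new=(2,12) → add node 4 parent=2 cost=12
5. q=(21,38) nearest=4 d=26 new=(6,16) → add node 5 parent=4 cost=16
6. q=(20,7) nearest=3 d=12 new=(12,7) → add node 6 parent=3 cost=12
7. q=(38,26) nearest=6 d=26 new=(16,11) → add node 7 parent=6 cost=16
8. q=(39,35) nearest=7 d=24 new=(20,15) → add node 8 parent=7 cost=20
9. q=(18,33) nearest=5 d=17 new=(10,20) → add node 9 parent=5 cost=20
10. q=(2,26) nearest=9 d=8 new=(6,24) → blocked by [9,13]×[21,25], reject
11. q=(17,33) nearest=9 d=13 new=(14,24) → blocked by [9,13]×[21,25], reject
12. q=(28,34) nearest=9 d=18 new=(14,24) → blocked by [9,13]×[21,25], reject
13. q=(32,11) nearest=8 d=12 new=(24,11) → add node 10 parent=8 cost=24
14. q=(12,29) nearest=9 d=9 new=(12,24) → blocked by [9,13]×[21,25], reject
15. q=(21,14) nearest=8 d=1 new=(21,14) → add node 11 parent=8 cost=21
16. q=(19,37) nearest=9 d=17 new=(14,24) → blocked by [9,13]×[21,25], reject

Parent of node 9: 5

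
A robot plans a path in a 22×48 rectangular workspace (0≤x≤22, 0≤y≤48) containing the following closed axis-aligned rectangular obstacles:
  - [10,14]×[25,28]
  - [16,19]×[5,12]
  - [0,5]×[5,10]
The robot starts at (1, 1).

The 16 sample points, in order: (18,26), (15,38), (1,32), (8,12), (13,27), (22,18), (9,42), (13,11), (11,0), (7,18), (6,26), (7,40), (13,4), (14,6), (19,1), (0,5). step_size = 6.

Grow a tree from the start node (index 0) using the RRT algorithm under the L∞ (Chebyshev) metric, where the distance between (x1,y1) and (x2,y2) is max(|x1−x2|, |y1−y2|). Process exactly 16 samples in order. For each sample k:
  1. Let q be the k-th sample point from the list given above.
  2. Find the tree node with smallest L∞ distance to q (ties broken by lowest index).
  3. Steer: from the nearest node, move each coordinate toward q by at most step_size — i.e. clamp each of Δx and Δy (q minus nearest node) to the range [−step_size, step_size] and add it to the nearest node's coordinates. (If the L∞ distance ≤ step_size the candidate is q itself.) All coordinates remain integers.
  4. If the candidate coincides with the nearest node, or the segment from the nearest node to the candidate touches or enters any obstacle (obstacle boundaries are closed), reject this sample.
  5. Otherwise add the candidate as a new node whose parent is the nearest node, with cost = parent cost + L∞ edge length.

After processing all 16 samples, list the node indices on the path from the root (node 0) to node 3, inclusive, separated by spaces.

Path: 0 1 2 3

1. q=(18,26) nearest=0 d=25 new=(7,7) → blocked by [0,5]×[5,10], reject
2. q=(15,38) nearest=0 d=37 new=(7,7) → blocked by [0,5]×[5,10], reject
3. q=(1,32) nearest=0 d=31 new=(1,7) → blocked by [0,5]×[5,10], reject
4. q=(8,12) nearest=0 d=11 new=(7,7) → blocked by [0,5]×[5,10], reject
5. q=(13,27) nearest=0 d=26 new=(7,7) → blocked by [0,5]×[5,10], reject
6. q=(22,18) nearest=0 d=21 new=(7,7) → blocked by [0,5]×[5,10], reject
7. q=(9,42) nearest=0 d=41 new=(7,7) → blocked by [0,5]×[5,10], reject
8. q=(13,11) nearest=0 d=12 new=(7,7) → blocked by [0,5]×[5,10], reject
9. q=(11,0) nearest=0 d=10 new=(7,0) → add node 1 parent=0 cost=6
10. q=(7,18) nearest=0 d=17 new=(7,7) → blocked by [0,5]×[5,10], reject
11. q=(6,26) nearest=0 d=25 new=(6,7) → blocked by [0,5]×[5,10], reject
12. q=(7,40) nearest=0 d=39 new=(7,7) → blocked by [0,5]×[5,10], reject
13. q=(13,4) nearest=1 d=6 new=(13,4) → add node 2 parent=1 cost=12
14. q=(14,6) nearest=2 d=2 new=(14,6) → add node 3 parent=2 cost=14
15. q=(19,1) nearest=3 d=5 new=(19,1) → add node 4 parent=3 cost=19
16. q=(0,5) nearest=0 d=4 new=(0,5) → blocked by [0,5]×[5,10], reject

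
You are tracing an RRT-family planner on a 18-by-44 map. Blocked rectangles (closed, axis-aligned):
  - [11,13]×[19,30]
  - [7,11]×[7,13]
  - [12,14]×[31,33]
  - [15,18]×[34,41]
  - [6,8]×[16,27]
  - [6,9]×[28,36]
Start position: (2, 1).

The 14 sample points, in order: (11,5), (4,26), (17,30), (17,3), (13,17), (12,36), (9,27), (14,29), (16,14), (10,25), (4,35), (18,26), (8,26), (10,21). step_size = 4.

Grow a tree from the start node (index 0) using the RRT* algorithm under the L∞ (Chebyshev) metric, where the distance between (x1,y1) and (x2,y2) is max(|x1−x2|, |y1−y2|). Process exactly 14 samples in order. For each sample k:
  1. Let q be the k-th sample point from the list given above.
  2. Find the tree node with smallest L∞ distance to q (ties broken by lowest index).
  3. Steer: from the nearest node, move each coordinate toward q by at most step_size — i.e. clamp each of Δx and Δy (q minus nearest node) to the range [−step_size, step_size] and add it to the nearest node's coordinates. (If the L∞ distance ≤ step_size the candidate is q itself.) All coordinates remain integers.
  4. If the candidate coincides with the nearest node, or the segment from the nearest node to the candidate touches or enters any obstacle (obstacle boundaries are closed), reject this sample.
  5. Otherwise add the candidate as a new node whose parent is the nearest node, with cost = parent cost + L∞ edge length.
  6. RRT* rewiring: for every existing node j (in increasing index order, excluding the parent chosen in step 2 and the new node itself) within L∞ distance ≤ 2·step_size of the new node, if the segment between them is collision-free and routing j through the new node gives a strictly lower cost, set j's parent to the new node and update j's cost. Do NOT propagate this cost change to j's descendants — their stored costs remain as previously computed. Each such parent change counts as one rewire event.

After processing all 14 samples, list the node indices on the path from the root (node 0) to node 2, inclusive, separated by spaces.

1. q=(11,5) nearest=0 d=9 new=(6,5) → add node 1 parent=0 cost=4
2. q=(4,26) nearest=1 d=21 new=(4,9) → add node 2 parent=1 cost=8
3. q=(17,30) nearest=2 d=21 new=(8,13) → blocked by [7,11]×[7,13], reject
4. q=(17,3) nearest=1 d=11 new=(10,3) → add node 3 parent=1 cost=8
5. q=(13,17) nearest=2 d=9 new=(8,13) → blocked by [7,11]×[7,13], reject
6. q=(12,36) nearest=2 d=27 new=(8,13) → blocked by [7,11]×[7,13], reject
7. q=(9,27) nearest=2 d=18 new=(8,13) → blocked by [7,11]×[7,13], reject
8. q=(14,29) nearest=2 d=20 new=(8,13) → blocked by [7,11]×[7,13], reject
9. q=(16,14) nearest=1 d=10 new=(10,9) → blocked by [7,11]×[7,13], reject
10. q=(10,25) nearest=2 d=16 new=(8,13) → blocked by [7,11]×[7,13], reject
11. q=(4,35) nearest=2 d=26 new=(4,13) → add node 4 parent=2 cost=12
12. q=(18,26) nearest=4 d=14 new=(8,17) → blocked by [6,8]×[16,27], reject
13. q=(8,26) nearest=4 d=13 new=(8,17) → blocked by [6,8]×[16,27], reject
14. q=(10,21) nearest=4 d=8 new=(8,17) → blocked by [6,8]×[16,27], reject

Path: 0 1 2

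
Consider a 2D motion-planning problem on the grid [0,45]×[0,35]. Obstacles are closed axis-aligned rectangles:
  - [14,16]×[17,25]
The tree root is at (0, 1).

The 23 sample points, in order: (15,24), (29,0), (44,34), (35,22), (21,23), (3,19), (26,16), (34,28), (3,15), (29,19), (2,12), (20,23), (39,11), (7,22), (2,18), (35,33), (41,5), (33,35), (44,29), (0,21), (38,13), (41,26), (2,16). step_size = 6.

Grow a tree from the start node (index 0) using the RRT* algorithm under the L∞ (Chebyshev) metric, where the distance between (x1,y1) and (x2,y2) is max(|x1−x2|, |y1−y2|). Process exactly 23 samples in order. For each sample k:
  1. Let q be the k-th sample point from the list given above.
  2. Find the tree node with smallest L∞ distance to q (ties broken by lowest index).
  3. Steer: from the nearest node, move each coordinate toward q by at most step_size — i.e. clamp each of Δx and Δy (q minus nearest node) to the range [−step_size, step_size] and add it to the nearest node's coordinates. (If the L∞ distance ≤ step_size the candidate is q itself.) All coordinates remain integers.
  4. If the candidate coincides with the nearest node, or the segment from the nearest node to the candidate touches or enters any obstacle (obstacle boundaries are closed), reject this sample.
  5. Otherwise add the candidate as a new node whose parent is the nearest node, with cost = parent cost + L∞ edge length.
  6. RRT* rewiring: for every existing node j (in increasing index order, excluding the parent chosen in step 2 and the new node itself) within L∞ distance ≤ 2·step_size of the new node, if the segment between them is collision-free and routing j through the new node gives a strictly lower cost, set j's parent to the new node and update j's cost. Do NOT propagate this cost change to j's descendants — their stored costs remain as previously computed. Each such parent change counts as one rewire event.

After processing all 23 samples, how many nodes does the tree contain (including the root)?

Node count: 24

1. q=(15,24) nearest=0 d=23 new=(6,7) → add node 1 parent=0 cost=6
2. q=(29,0) nearest=1 d=23 new=(12,1) → add node 2 parent=1 cost=12
3. q=(44,34) nearest=2 d=33 new=(18,7) → add node 3 parent=2 cost=18
4. q=(35,22) nearest=3 d=17 new=(24,13) → add node 4 parent=3 cost=24
5. q=(21,23) nearest=4 d=10 new=(21,19) → add node 5 parent=4 cost=30
6. q=(3,19) nearest=1 d=12 new=(3,13) → add node 6 parent=1 cost=12
7. q=(26,16) nearest=4 d=3 new=(26,16) → add node 7 parent=4 cost=27
8. q=(34,28) nearest=7 d=12 new=(32,22) → add node 8 parent=7 cost=33
9. q=(3,15) nearest=6 d=2 new=(3,15) → add node 9 parent=6 cost=14
10. q=(29,19) nearest=7 d=3 new=(29,19) → add node 10 parent=7 cost=30
11. q=(2,12) nearest=6 d=1 new=(2,12) → add node 11 parent=6 cost=13
12. q=(20,23) nearest=5 d=4 new=(20,23) → add node 12 parent=5 cost=34
13. q=(39,11) nearest=10 d=10 new=(35,13) → add node 13 parent=10 cost=36
14. q=(7,22) nearest=9 d=7 new=(7,21) → add node 14 parent=9 cost=20
15. q=(2,18) nearest=9 d=3 new=(2,18) → add node 15 parent=9 cost=17
16. q=(35,33) nearest=8 d=11 new=(35,28) → add node 16 parent=8 cost=39
17. q=(41,5) nearest=13 d=8 new=(41,7) → add node 17 parent=13 cost=42
18. q=(33,35) nearest=16 d=7 new=(33,34) → add node 18 parent=16 cost=45
19. q=(44,29) nearest=16 d=9 new=(41,29) → add node 19 parent=16 cost=45
20. q=(0,21) nearest=15 d=3 new=(0,21) → add node 20 parent=15 cost=20
21. q=(38,13) nearest=13 d=3 new=(38,13) → add node 21 parent=13 cost=39
22. q=(41,26) nearest=19 d=3 new=(41,26) → add node 22 parent=19 cost=48
23. q=(2,16) nearest=9 d=1 new=(2,16) → add node 23 parent=9 cost=15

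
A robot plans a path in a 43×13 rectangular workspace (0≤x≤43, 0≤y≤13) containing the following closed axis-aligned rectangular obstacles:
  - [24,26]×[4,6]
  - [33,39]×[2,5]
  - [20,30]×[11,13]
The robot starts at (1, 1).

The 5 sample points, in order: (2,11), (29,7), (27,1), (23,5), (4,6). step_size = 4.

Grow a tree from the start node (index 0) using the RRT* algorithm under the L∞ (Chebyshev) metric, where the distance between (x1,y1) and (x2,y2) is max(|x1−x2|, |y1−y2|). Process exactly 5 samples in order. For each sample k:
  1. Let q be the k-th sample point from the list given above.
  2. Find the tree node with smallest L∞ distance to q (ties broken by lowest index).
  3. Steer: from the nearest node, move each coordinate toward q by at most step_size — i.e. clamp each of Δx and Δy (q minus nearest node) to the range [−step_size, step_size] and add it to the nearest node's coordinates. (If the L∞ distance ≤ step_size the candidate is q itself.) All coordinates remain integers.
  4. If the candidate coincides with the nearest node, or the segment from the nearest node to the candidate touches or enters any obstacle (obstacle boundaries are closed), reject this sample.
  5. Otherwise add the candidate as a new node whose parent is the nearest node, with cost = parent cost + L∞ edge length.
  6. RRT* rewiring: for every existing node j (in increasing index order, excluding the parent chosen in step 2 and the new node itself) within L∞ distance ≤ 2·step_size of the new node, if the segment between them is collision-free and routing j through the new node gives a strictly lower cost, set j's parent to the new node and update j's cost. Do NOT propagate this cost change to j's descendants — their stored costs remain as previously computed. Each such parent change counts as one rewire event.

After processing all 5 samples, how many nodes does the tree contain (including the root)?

1. q=(2,11) nearest=0 d=10 new=(2,5) → add node 1 parent=0 cost=4
2. q=(29,7) nearest=1 d=27 new=(6,7) → add node 2 parent=1 cost=8
3. q=(27,1) nearest=2 d=21 new=(10,3) → add node 3 parent=2 cost=12
4. q=(23,5) nearest=3 d=13 new=(14,5) → add node 4 parent=3 cost=16
5. q=(4,6) nearest=1 d=2 new=(4,6) → add node 5 parent=1 cost=6

Node count: 6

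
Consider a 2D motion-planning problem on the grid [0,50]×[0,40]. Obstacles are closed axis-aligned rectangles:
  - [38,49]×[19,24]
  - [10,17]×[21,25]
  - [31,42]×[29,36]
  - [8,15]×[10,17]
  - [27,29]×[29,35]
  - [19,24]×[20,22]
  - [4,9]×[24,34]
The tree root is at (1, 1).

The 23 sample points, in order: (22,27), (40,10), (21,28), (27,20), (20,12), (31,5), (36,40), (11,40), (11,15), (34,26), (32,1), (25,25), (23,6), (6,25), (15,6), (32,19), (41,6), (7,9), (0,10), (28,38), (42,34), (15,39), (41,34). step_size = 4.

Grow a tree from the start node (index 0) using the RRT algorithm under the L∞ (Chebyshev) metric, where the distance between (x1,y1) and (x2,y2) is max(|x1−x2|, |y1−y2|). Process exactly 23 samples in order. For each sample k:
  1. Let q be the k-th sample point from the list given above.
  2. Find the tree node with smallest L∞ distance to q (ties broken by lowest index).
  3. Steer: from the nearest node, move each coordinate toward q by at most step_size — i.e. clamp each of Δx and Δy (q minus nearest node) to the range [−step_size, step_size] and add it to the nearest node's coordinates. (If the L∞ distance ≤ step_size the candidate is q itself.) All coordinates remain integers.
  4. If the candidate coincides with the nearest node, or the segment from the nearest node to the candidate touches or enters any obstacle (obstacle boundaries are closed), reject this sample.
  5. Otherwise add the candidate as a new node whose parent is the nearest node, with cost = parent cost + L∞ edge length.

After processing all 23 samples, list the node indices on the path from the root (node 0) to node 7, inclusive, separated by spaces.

1. q=(22,27) nearest=0 d=26 new=(5,5) → add node 1 parent=0 cost=4
2. q=(40,10) nearest=1 d=35 new=(9,9) → add node 2 parent=1 cost=8
3. q=(21,28) nearest=2 d=19 new=(13,13) → blocked by [8,15]×[10,17], reject
4. q=(27,20) nearest=2 d=18 new=(13,13) → blocked by [8,15]×[10,17], reject
5. q=(20,12) nearest=2 d=11 new=(13,12) → blocked by [8,15]×[10,17], reject
6. q=(31,5) nearest=2 d=22 new=(13,5) → add node 3 parent=2 cost=12
7. q=(36,40) nearest=2 d=31 new=(13,13) → blocked by [8,15]×[10,17], reject
8. q=(11,40) nearest=2 d=31 new=(11,13) → blocked by [8,15]×[10,17], reject
9. q=(11,15) nearest=2 d=6 new=(11,13) → blocked by [8,15]×[10,17], reject
10. q=(34,26) nearest=3 d=21 new=(17,9) → add node 4 parent=3 cost=16
11. q=(32,1) nearest=4 d=15 new=(21,5) → add node 5 parent=4 cost=20
12. q=(25,25) nearest=2 d=16 new=(13,13) → blocked by [8,15]×[10,17], reject
13. q=(23,6) nearest=5 d=2 new=(23,6) → add node 6 parent=5 cost=22
14. q=(6,25) nearest=2 d=16 new=(6,13) → blocked by [8,15]×[10,17], reject
15. q=(15,6) nearest=3 d=2 new=(15,6) → add node 7 parent=3 cost=14
16. q=(32,19) nearest=6 d=13 new=(27,10) → add node 8 parent=6 cost=26
17. q=(41,6) nearest=8 d=14 new=(31,6) → add node 9 parent=8 cost=30
18. q=(7,9) nearest=2 d=2 new=(7,9) → add node 10 parent=2 cost=10
19. q=(0,10) nearest=1 d=5 new=(1,9) → add node 11 parent=1 cost=8
20. q=(28,38) nearest=8 d=28 new=(28,14) → add node 12 parent=8 cost=30
21. q=(42,34) nearest=12 d=20 new=(32,18) → add node 13 parent=12 cost=34
22. q=(15,39) nearest=13 d=21 new=(28,22) → add node 14 parent=13 cost=38
23. q=(41,34) nearest=14 d=13 new=(32,26) → add node 15 parent=14 cost=42

Path: 0 1 2 3 7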